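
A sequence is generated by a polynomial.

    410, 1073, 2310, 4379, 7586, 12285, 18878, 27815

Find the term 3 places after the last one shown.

D1: 663  1237  2069  3207  4699  6593  8937
D2: 574  832  1138  1492  1894  2344
D3: 258  306  354  402  450
D4: 48  48  48  48
Constant fourth difference = 48, so extend:
450 + 48 = 498;  2344 + 498 = 2842;  8937 + 2842 = 11779;  27815 + 11779 = 39594
498 + 48 = 546;  2842 + 546 = 3388;  11779 + 3388 = 15167;  39594 + 15167 = 54761
546 + 48 = 594;  3388 + 594 = 3982;  15167 + 3982 = 19149;  54761 + 19149 = 73910

73910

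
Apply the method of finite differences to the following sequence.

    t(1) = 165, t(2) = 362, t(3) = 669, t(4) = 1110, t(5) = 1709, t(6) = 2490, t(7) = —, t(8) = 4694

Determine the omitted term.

Using the first 6 terms:
D1: 197  307  441  599  781
D2: 110  134  158  182
D3: 24  24  24
Constant third difference = 24.
Extend forward: 182 + 24 = 206;  781 + 206 = 987;  2490 + 987 = 3477

3477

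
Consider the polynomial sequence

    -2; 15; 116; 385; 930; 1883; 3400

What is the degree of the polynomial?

First differences: 17, 101, 269, 545, 953, 1517
Second differences: 84, 168, 276, 408, 564
Third differences: 84, 108, 132, 156
Fourth differences: 24, 24, 24
The fourth differences are constant, so the polynomial has degree 4.

4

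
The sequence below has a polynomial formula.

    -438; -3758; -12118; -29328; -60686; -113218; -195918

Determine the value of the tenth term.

-749526

First differences: -3320  -8360  -17210  -31358  -52532  -82700
Second differences: -5040  -8850  -14148  -21174  -30168
Third differences: -3810  -5298  -7026  -8994
Fourth differences: -1488  -1728  -1968
Fifth differences: -240  -240
Constant fifth difference = -240, so extend:
-1968 − 240 = -2208;  -8994 − 2208 = -11202;  -30168 − 11202 = -41370;  -82700 − 41370 = -124070;  -195918 − 124070 = -319988
-2208 − 240 = -2448;  -11202 − 2448 = -13650;  -41370 − 13650 = -55020;  -124070 − 55020 = -179090;  -319988 − 179090 = -499078
-2448 − 240 = -2688;  -13650 − 2688 = -16338;  -55020 − 16338 = -71358;  -179090 − 71358 = -250448;  -499078 − 250448 = -749526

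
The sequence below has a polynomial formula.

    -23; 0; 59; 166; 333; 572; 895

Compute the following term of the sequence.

1314

Δ: 23, 59, 107, 167, 239, 323
Δ²: 36, 48, 60, 72, 84
Δ³: 12, 12, 12, 12
Third differences constant at 12.
84 + 12 = 96;  323 + 96 = 419;  895 + 419 = 1314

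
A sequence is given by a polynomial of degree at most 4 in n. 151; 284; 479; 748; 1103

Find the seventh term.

133 , 195 , 269 , 355
62 , 74 , 86
12 , 12
The third differences are constant (12).
86 + 12 = 98;  355 + 98 = 453;  1103 + 453 = 1556
98 + 12 = 110;  453 + 110 = 563;  1556 + 563 = 2119

2119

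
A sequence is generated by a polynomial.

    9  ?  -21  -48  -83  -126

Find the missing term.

-2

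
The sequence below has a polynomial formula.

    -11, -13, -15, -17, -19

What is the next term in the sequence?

First differences: -2  -2  -2  -2
The first differences are constant (-2).
-19 − 2 = -21

-21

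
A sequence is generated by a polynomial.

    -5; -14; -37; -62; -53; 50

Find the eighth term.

898

-9, -23, -25, 9, 103
-14, -2, 34, 94
12, 36, 60
24, 24
Constant fourth difference = 24, so extend:
60 + 24 = 84;  94 + 84 = 178;  103 + 178 = 281;  50 + 281 = 331
84 + 24 = 108;  178 + 108 = 286;  281 + 286 = 567;  331 + 567 = 898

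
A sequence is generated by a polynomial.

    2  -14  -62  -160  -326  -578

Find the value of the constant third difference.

-18

First differences: -16, -48, -98, -166, -252
Second differences: -32, -50, -68, -86
Third differences: -18, -18, -18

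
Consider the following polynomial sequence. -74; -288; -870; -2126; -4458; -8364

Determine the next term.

First differences: -214, -582, -1256, -2332, -3906
Second differences: -368, -674, -1076, -1574
Third differences: -306, -402, -498
Fourth differences: -96, -96
Fourth differences constant at -96.
-498 − 96 = -594;  -1574 − 594 = -2168;  -3906 − 2168 = -6074;  -8364 − 6074 = -14438

-14438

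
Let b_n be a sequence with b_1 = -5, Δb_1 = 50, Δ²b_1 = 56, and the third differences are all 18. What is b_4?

331

Build the table forward from the leading diagonal:
D3: 18, 18, 18, 18
D2: 56, 74, 92, 110
D1: 50, 106, 180, 272
b: -5, 45, 151, 331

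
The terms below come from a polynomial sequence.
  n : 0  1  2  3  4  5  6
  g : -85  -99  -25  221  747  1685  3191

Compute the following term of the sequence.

First differences: -14  74  246  526  938  1506
Second differences: 88  172  280  412  568
Third differences: 84  108  132  156
Fourth differences: 24  24  24
Fourth differences constant at 24.
156 + 24 = 180;  568 + 180 = 748;  1506 + 748 = 2254;  3191 + 2254 = 5445

5445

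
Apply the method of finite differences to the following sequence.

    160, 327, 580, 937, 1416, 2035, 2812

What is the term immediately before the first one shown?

61

167, 253, 357, 479, 619, 777
86, 104, 122, 140, 158
18, 18, 18, 18
The third differences are constant at 18.
Work back: 86 − 18 = 68;  167 − 68 = 99;  160 − 99 = 61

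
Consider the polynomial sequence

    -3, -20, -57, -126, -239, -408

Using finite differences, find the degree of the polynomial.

3

-17, -37, -69, -113, -169
-20, -32, -44, -56
-12, -12, -12
The third differences are constant, so the polynomial has degree 3.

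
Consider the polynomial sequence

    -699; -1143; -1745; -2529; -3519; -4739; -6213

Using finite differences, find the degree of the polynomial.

3

First differences: -444, -602, -784, -990, -1220, -1474
Second differences: -158, -182, -206, -230, -254
Third differences: -24, -24, -24, -24
The third differences are constant, so the polynomial has degree 3.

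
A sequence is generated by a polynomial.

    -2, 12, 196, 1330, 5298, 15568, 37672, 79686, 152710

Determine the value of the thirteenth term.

14 , 184 , 1134 , 3968 , 10270 , 22104 , 42014 , 73024
170 , 950 , 2834 , 6302 , 11834 , 19910 , 31010
780 , 1884 , 3468 , 5532 , 8076 , 11100
1104 , 1584 , 2064 , 2544 , 3024
480 , 480 , 480 , 480
Constant fifth difference = 480, so extend:
3024 + 480 = 3504;  11100 + 3504 = 14604;  31010 + 14604 = 45614;  73024 + 45614 = 118638;  152710 + 118638 = 271348
3504 + 480 = 3984;  14604 + 3984 = 18588;  45614 + 18588 = 64202;  118638 + 64202 = 182840;  271348 + 182840 = 454188
3984 + 480 = 4464;  18588 + 4464 = 23052;  64202 + 23052 = 87254;  182840 + 87254 = 270094;  454188 + 270094 = 724282
4464 + 480 = 4944;  23052 + 4944 = 27996;  87254 + 27996 = 115250;  270094 + 115250 = 385344;  724282 + 385344 = 1109626

1109626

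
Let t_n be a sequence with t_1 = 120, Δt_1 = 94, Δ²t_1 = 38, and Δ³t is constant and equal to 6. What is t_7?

Build the table forward from the leading diagonal:
D3: 6, 6, 6, 6, 6, 6, 6
D2: 38, 44, 50, 56, 62, 68, 74
D1: 94, 132, 176, 226, 282, 344, 412
t: 120, 214, 346, 522, 748, 1030, 1374

1374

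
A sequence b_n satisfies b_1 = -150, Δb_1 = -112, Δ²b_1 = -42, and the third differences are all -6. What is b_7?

Build the table forward from the leading diagonal:
D3: -6, -6, -6, -6, -6, -6, -6
D2: -42, -48, -54, -60, -66, -72, -78
D1: -112, -154, -202, -256, -316, -382, -454
b: -150, -262, -416, -618, -874, -1190, -1572

-1572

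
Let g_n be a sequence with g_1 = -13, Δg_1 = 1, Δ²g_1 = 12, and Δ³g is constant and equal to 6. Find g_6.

172

Build the table forward from the leading diagonal:
Δ³: 6, 6, 6, 6, 6, 6
Δ²: 12, 18, 24, 30, 36, 42
Δ: 1, 13, 31, 55, 85, 121
g: -13, -12, 1, 32, 87, 172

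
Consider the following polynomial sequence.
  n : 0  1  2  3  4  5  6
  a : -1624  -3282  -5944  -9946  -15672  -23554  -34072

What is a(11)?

Δ: -1658, -2662, -4002, -5726, -7882, -10518
Δ²: -1004, -1340, -1724, -2156, -2636
Δ³: -336, -384, -432, -480
Δ⁴: -48, -48, -48
Fourth differences constant at -48.
-480 − 48 = -528;  -2636 − 528 = -3164;  -10518 − 3164 = -13682;  -34072 − 13682 = -47754
-528 − 48 = -576;  -3164 − 576 = -3740;  -13682 − 3740 = -17422;  -47754 − 17422 = -65176
-576 − 48 = -624;  -3740 − 624 = -4364;  -17422 − 4364 = -21786;  -65176 − 21786 = -86962
-624 − 48 = -672;  -4364 − 672 = -5036;  -21786 − 5036 = -26822;  -86962 − 26822 = -113784
-672 − 48 = -720;  -5036 − 720 = -5756;  -26822 − 5756 = -32578;  -113784 − 32578 = -146362

-146362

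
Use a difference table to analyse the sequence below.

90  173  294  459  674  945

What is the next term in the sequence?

1278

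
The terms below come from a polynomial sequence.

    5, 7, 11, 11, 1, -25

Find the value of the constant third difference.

First differences: 2, 4, 0, -10, -26
Second differences: 2, -4, -10, -16
Third differences: -6, -6, -6

-6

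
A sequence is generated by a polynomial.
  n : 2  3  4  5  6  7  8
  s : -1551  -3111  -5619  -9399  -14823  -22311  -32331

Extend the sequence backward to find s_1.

-663

Δ: -1560, -2508, -3780, -5424, -7488, -10020
Δ²: -948, -1272, -1644, -2064, -2532
Δ³: -324, -372, -420, -468
Δ⁴: -48, -48, -48
The fourth differences are constant at -48.
Work back: -324 + 48 = -276;  -948 + 276 = -672;  -1560 + 672 = -888;  -1551 + 888 = -663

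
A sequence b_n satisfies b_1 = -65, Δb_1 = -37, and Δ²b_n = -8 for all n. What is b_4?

-200

Build the table forward from the leading diagonal:
Second differences: -8  -8  -8  -8
First differences: -37  -45  -53  -61
b: -65  -102  -147  -200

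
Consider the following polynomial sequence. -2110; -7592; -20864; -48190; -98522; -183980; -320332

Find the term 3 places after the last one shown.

-5482  -13272  -27326  -50332  -85458  -136352
-7790  -14054  -23006  -35126  -50894
-6264  -8952  -12120  -15768
-2688  -3168  -3648
-480  -480
The fifth differences are constant (-480).
-3648 − 480 = -4128;  -15768 − 4128 = -19896;  -50894 − 19896 = -70790;  -136352 − 70790 = -207142;  -320332 − 207142 = -527474
-4128 − 480 = -4608;  -19896 − 4608 = -24504;  -70790 − 24504 = -95294;  -207142 − 95294 = -302436;  -527474 − 302436 = -829910
-4608 − 480 = -5088;  -24504 − 5088 = -29592;  -95294 − 29592 = -124886;  -302436 − 124886 = -427322;  -829910 − 427322 = -1257232

-1257232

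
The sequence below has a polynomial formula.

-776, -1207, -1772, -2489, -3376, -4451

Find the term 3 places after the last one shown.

D1: -431, -565, -717, -887, -1075
D2: -134, -152, -170, -188
D3: -18, -18, -18
The third differences are constant (-18).
-188 − 18 = -206;  -1075 − 206 = -1281;  -4451 − 1281 = -5732
-206 − 18 = -224;  -1281 − 224 = -1505;  -5732 − 1505 = -7237
-224 − 18 = -242;  -1505 − 242 = -1747;  -7237 − 1747 = -8984

-8984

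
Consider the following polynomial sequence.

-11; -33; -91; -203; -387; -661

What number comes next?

-1043

-22, -58, -112, -184, -274
-36, -54, -72, -90
-18, -18, -18
Constant third difference = -18, so extend:
-90 − 18 = -108;  -274 − 108 = -382;  -661 − 382 = -1043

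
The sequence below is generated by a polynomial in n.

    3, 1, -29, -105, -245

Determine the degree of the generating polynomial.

First differences: -2, -30, -76, -140
Second differences: -28, -46, -64
Third differences: -18, -18
The third differences are constant, so the polynomial has degree 3.

3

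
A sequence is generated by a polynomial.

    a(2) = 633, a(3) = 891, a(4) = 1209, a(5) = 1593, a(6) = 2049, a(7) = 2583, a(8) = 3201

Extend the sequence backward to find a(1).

429

First differences: 258, 318, 384, 456, 534, 618
Second differences: 60, 66, 72, 78, 84
Third differences: 6, 6, 6, 6
The third differences are constant at 6.
Work back: 60 − 6 = 54;  258 − 54 = 204;  633 − 204 = 429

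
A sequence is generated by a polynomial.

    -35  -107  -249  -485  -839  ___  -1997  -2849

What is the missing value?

-1335

Using the first 5 terms:
-72, -142, -236, -354
-70, -94, -118
-24, -24
Constant third difference = -24.
Extend forward: -118 − 24 = -142;  -354 − 142 = -496;  -839 − 496 = -1335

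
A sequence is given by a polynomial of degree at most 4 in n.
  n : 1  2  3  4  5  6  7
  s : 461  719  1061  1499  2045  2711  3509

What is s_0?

258, 342, 438, 546, 666, 798
84, 96, 108, 120, 132
12, 12, 12, 12
The third differences are constant at 12.
Work back: 84 − 12 = 72;  258 − 72 = 186;  461 − 186 = 275

275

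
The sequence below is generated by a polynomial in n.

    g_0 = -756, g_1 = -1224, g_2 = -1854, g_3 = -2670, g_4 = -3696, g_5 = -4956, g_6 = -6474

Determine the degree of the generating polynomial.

First differences: -468, -630, -816, -1026, -1260, -1518
Second differences: -162, -186, -210, -234, -258
Third differences: -24, -24, -24, -24
The third differences are constant, so the polynomial has degree 3.

3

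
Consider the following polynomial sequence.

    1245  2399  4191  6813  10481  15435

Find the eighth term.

1154, 1792, 2622, 3668, 4954
638, 830, 1046, 1286
192, 216, 240
24, 24
Constant fourth difference = 24, so extend:
240 + 24 = 264;  1286 + 264 = 1550;  4954 + 1550 = 6504;  15435 + 6504 = 21939
264 + 24 = 288;  1550 + 288 = 1838;  6504 + 1838 = 8342;  21939 + 8342 = 30281

30281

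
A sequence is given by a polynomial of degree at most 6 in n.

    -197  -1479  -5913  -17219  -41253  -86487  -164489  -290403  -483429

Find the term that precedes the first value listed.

-3

D1: -1282, -4434, -11306, -24034, -45234, -78002, -125914, -193026
D2: -3152, -6872, -12728, -21200, -32768, -47912, -67112
D3: -3720, -5856, -8472, -11568, -15144, -19200
D4: -2136, -2616, -3096, -3576, -4056
D5: -480, -480, -480, -480
The fifth differences are constant at -480.
Work back: -2136 + 480 = -1656;  -3720 + 1656 = -2064;  -3152 + 2064 = -1088;  -1282 + 1088 = -194;  -197 + 194 = -3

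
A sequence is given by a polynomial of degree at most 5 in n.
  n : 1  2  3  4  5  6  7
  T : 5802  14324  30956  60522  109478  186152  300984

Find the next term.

466766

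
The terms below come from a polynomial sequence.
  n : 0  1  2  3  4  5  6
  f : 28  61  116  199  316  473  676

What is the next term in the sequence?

931

First differences: 33  55  83  117  157  203
Second differences: 22  28  34  40  46
Third differences: 6  6  6  6
Constant third difference = 6, so extend:
46 + 6 = 52;  203 + 52 = 255;  676 + 255 = 931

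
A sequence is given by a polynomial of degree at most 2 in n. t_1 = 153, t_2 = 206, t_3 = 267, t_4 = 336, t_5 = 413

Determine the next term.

498

First differences: 53 , 61 , 69 , 77
Second differences: 8 , 8 , 8
Second differences constant at 8.
77 + 8 = 85;  413 + 85 = 498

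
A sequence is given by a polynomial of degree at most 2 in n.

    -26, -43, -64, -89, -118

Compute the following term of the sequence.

-151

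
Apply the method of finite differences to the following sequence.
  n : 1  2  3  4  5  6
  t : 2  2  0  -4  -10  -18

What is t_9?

-54

0 , -2 , -4 , -6 , -8
-2 , -2 , -2 , -2
Constant second difference = -2, so extend:
-8 − 2 = -10;  -18 − 10 = -28
-10 − 2 = -12;  -28 − 12 = -40
-12 − 2 = -14;  -40 − 14 = -54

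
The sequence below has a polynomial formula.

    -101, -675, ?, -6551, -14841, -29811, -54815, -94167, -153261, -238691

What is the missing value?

-2427

Using the last 7 terms:
First differences: -8290  -14970  -25004  -39352  -59094  -85430
Second differences: -6680  -10034  -14348  -19742  -26336
Third differences: -3354  -4314  -5394  -6594
Fourth differences: -960  -1080  -1200
Fifth differences: -120  -120
Constant fifth difference = -120.
Extend backward: -960 + 120 = -840;  -3354 + 840 = -2514;  -6680 + 2514 = -4166;  -8290 + 4166 = -4124;  -6551 + 4124 = -2427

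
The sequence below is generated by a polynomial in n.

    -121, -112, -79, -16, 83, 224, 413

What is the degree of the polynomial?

Δ: 9, 33, 63, 99, 141, 189
Δ²: 24, 30, 36, 42, 48
Δ³: 6, 6, 6, 6
The third differences are constant, so the polynomial has degree 3.

3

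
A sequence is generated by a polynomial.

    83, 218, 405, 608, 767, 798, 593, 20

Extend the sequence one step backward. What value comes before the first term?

D1: 135  187  203  159  31  -205  -573
D2: 52  16  -44  -128  -236  -368
D3: -36  -60  -84  -108  -132
D4: -24  -24  -24  -24
The fourth differences are constant at -24.
Work back: -36 + 24 = -12;  52 + 12 = 64;  135 − 64 = 71;  83 − 71 = 12

12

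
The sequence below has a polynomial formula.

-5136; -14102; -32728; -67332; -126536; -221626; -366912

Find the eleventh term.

-1862216

First differences: -8966, -18626, -34604, -59204, -95090, -145286
Second differences: -9660, -15978, -24600, -35886, -50196
Third differences: -6318, -8622, -11286, -14310
Fourth differences: -2304, -2664, -3024
Fifth differences: -360, -360
Fifth differences constant at -360.
-3024 − 360 = -3384;  -14310 − 3384 = -17694;  -50196 − 17694 = -67890;  -145286 − 67890 = -213176;  -366912 − 213176 = -580088
-3384 − 360 = -3744;  -17694 − 3744 = -21438;  -67890 − 21438 = -89328;  -213176 − 89328 = -302504;  -580088 − 302504 = -882592
-3744 − 360 = -4104;  -21438 − 4104 = -25542;  -89328 − 25542 = -114870;  -302504 − 114870 = -417374;  -882592 − 417374 = -1299966
-4104 − 360 = -4464;  -25542 − 4464 = -30006;  -114870 − 30006 = -144876;  -417374 − 144876 = -562250;  -1299966 − 562250 = -1862216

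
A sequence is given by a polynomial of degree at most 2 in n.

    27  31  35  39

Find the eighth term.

55

Δ: 4, 4, 4
Constant first difference = 4, so extend:
39 + 4 = 43
43 + 4 = 47
47 + 4 = 51
51 + 4 = 55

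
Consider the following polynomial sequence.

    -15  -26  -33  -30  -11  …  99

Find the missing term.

30

Using the first 5 terms:
Δ: -11, -7, 3, 19
Δ²: 4, 10, 16
Δ³: 6, 6
Constant third difference = 6.
Extend forward: 16 + 6 = 22;  19 + 22 = 41;  -11 + 41 = 30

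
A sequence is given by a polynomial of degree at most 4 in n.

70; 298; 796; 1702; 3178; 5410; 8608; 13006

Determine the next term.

18862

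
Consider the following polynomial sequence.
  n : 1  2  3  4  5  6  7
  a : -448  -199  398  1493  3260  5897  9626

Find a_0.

249  597  1095  1767  2637  3729
348  498  672  870  1092
150  174  198  222
24  24  24
The fourth differences are constant at 24.
Work back: 150 − 24 = 126;  348 − 126 = 222;  249 − 222 = 27;  -448 − 27 = -475

-475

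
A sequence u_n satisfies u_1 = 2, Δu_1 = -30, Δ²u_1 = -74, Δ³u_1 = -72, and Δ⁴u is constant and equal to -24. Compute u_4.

Build the table forward from the leading diagonal:
Δ⁴: -24  -24  -24  -24
Δ³: -72  -96  -120  -144
Δ²: -74  -146  -242  -362
Δ: -30  -104  -250  -492
u: 2  -28  -132  -382

-382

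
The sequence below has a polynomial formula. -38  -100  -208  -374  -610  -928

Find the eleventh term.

-4168

D1: -62 , -108 , -166 , -236 , -318
D2: -46 , -58 , -70 , -82
D3: -12 , -12 , -12
Constant third difference = -12, so extend:
-82 − 12 = -94;  -318 − 94 = -412;  -928 − 412 = -1340
-94 − 12 = -106;  -412 − 106 = -518;  -1340 − 518 = -1858
-106 − 12 = -118;  -518 − 118 = -636;  -1858 − 636 = -2494
-118 − 12 = -130;  -636 − 130 = -766;  -2494 − 766 = -3260
-130 − 12 = -142;  -766 − 142 = -908;  -3260 − 908 = -4168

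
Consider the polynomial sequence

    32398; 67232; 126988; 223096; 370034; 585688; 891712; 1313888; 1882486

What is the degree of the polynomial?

Δ: 34834, 59756, 96108, 146938, 215654, 306024, 422176, 568598
Δ²: 24922, 36352, 50830, 68716, 90370, 116152, 146422
Δ³: 11430, 14478, 17886, 21654, 25782, 30270
Δ⁴: 3048, 3408, 3768, 4128, 4488
Δ⁵: 360, 360, 360, 360
The fifth differences are constant, so the polynomial has degree 5.

5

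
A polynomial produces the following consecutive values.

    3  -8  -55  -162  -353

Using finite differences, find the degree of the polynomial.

Δ: -11, -47, -107, -191
Δ²: -36, -60, -84
Δ³: -24, -24
The third differences are constant, so the polynomial has degree 3.

3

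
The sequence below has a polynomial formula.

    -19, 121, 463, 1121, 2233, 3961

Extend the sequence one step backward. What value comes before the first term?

First differences: 140, 342, 658, 1112, 1728
Second differences: 202, 316, 454, 616
Third differences: 114, 138, 162
Fourth differences: 24, 24
The fourth differences are constant at 24.
Work back: 114 − 24 = 90;  202 − 90 = 112;  140 − 112 = 28;  -19 − 28 = -47

-47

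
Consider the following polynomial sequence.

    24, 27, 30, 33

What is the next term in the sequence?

36

D1: 3  3  3
The first differences are constant (3).
33 + 3 = 36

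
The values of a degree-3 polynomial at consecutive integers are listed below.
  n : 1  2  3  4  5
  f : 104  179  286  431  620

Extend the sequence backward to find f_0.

55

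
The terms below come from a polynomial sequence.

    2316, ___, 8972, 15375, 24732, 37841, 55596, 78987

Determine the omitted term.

Using the last 6 terms:
First differences: 6403, 9357, 13109, 17755, 23391
Second differences: 2954, 3752, 4646, 5636
Third differences: 798, 894, 990
Fourth differences: 96, 96
Constant fourth difference = 96.
Extend backward: 798 − 96 = 702;  2954 − 702 = 2252;  6403 − 2252 = 4151;  8972 − 4151 = 4821

4821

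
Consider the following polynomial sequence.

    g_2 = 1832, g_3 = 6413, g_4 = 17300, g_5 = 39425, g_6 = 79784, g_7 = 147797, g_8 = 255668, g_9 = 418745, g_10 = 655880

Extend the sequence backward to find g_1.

Δ: 4581, 10887, 22125, 40359, 68013, 107871, 163077, 237135
Δ²: 6306, 11238, 18234, 27654, 39858, 55206, 74058
Δ³: 4932, 6996, 9420, 12204, 15348, 18852
Δ⁴: 2064, 2424, 2784, 3144, 3504
Δ⁵: 360, 360, 360, 360
The fifth differences are constant at 360.
Work back: 2064 − 360 = 1704;  4932 − 1704 = 3228;  6306 − 3228 = 3078;  4581 − 3078 = 1503;  1832 − 1503 = 329

329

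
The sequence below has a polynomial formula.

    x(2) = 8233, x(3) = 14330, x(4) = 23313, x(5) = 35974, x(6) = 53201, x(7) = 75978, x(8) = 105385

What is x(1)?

4326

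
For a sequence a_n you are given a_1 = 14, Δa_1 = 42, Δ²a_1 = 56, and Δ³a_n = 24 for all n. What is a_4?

332

Build the table forward from the leading diagonal:
Δ³: 24, 24, 24, 24
Δ²: 56, 80, 104, 128
Δ: 42, 98, 178, 282
a: 14, 56, 154, 332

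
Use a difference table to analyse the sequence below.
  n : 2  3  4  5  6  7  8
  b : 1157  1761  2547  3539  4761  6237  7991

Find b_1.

First differences: 604  786  992  1222  1476  1754
Second differences: 182  206  230  254  278
Third differences: 24  24  24  24
The third differences are constant at 24.
Work back: 182 − 24 = 158;  604 − 158 = 446;  1157 − 446 = 711

711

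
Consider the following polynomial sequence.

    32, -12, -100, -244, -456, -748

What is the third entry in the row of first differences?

-144

First differences: -44, -88, -144, -212, -292
Second differences: -44, -56, -68, -80
Third differences: -12, -12, -12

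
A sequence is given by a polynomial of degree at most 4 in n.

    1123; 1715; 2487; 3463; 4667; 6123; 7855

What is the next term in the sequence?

9887

First differences: 592  772  976  1204  1456  1732
Second differences: 180  204  228  252  276
Third differences: 24  24  24  24
Third differences constant at 24.
276 + 24 = 300;  1732 + 300 = 2032;  7855 + 2032 = 9887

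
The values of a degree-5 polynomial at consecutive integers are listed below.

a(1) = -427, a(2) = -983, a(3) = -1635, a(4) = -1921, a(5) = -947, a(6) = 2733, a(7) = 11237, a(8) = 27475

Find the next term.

55269

D1: -556 , -652 , -286 , 974 , 3680 , 8504 , 16238
D2: -96 , 366 , 1260 , 2706 , 4824 , 7734
D3: 462 , 894 , 1446 , 2118 , 2910
D4: 432 , 552 , 672 , 792
D5: 120 , 120 , 120
The fifth differences are constant (120).
792 + 120 = 912;  2910 + 912 = 3822;  7734 + 3822 = 11556;  16238 + 11556 = 27794;  27475 + 27794 = 55269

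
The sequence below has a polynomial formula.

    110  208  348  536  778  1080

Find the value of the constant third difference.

First differences: 98, 140, 188, 242, 302
Second differences: 42, 48, 54, 60
Third differences: 6, 6, 6

6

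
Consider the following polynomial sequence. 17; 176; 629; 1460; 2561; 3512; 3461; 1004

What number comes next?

-5935

D1: 159, 453, 831, 1101, 951, -51, -2457
D2: 294, 378, 270, -150, -1002, -2406
D3: 84, -108, -420, -852, -1404
D4: -192, -312, -432, -552
D5: -120, -120, -120
Constant fifth difference = -120, so extend:
-552 − 120 = -672;  -1404 − 672 = -2076;  -2406 − 2076 = -4482;  -2457 − 4482 = -6939;  1004 − 6939 = -5935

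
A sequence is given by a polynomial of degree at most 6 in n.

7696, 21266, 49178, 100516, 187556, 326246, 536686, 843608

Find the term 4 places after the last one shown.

3719756

First differences: 13570 , 27912 , 51338 , 87040 , 138690 , 210440 , 306922
Second differences: 14342 , 23426 , 35702 , 51650 , 71750 , 96482
Third differences: 9084 , 12276 , 15948 , 20100 , 24732
Fourth differences: 3192 , 3672 , 4152 , 4632
Fifth differences: 480 , 480 , 480
Constant fifth difference = 480, so extend:
4632 + 480 = 5112;  24732 + 5112 = 29844;  96482 + 29844 = 126326;  306922 + 126326 = 433248;  843608 + 433248 = 1276856
5112 + 480 = 5592;  29844 + 5592 = 35436;  126326 + 35436 = 161762;  433248 + 161762 = 595010;  1276856 + 595010 = 1871866
5592 + 480 = 6072;  35436 + 6072 = 41508;  161762 + 41508 = 203270;  595010 + 203270 = 798280;  1871866 + 798280 = 2670146
6072 + 480 = 6552;  41508 + 6552 = 48060;  203270 + 48060 = 251330;  798280 + 251330 = 1049610;  2670146 + 1049610 = 3719756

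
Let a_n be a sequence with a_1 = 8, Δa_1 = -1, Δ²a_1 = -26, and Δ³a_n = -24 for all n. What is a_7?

-868

Build the table forward from the leading diagonal:
Δ³: -24, -24, -24, -24, -24, -24, -24
Δ²: -26, -50, -74, -98, -122, -146, -170
Δ: -1, -27, -77, -151, -249, -371, -517
a: 8, 7, -20, -97, -248, -497, -868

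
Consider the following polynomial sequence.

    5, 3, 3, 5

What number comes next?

9

D1: -2, 0, 2
D2: 2, 2
Constant second difference = 2, so extend:
2 + 2 = 4;  5 + 4 = 9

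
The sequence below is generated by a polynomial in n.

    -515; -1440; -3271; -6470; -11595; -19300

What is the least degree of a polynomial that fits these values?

Δ: -925, -1831, -3199, -5125, -7705
Δ²: -906, -1368, -1926, -2580
Δ³: -462, -558, -654
Δ⁴: -96, -96
The fourth differences are constant, so the polynomial has degree 4.

4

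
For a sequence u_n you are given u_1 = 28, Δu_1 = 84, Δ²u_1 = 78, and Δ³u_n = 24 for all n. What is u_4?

538

Build the table forward from the leading diagonal:
D3: 24, 24, 24, 24
D2: 78, 102, 126, 150
D1: 84, 162, 264, 390
u: 28, 112, 274, 538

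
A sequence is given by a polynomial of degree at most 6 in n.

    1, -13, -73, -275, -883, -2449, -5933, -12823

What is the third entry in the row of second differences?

D1: -14, -60, -202, -608, -1566, -3484, -6890
D2: -46, -142, -406, -958, -1918, -3406
D3: -96, -264, -552, -960, -1488
D4: -168, -288, -408, -528
D5: -120, -120, -120

-406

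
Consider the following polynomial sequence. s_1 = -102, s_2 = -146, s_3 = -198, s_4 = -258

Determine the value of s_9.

-678

Δ: -44, -52, -60
Δ²: -8, -8
The second differences are constant (-8).
-60 − 8 = -68;  -258 − 68 = -326
-68 − 8 = -76;  -326 − 76 = -402
-76 − 8 = -84;  -402 − 84 = -486
-84 − 8 = -92;  -486 − 92 = -578
-92 − 8 = -100;  -578 − 100 = -678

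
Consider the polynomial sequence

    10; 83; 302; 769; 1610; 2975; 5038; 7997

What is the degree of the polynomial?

73, 219, 467, 841, 1365, 2063, 2959
146, 248, 374, 524, 698, 896
102, 126, 150, 174, 198
24, 24, 24, 24
The fourth differences are constant, so the polynomial has degree 4.

4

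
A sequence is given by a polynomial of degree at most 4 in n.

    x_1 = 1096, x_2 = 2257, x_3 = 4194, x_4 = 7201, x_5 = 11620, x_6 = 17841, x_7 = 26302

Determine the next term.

37489

Δ: 1161  1937  3007  4419  6221  8461
Δ²: 776  1070  1412  1802  2240
Δ³: 294  342  390  438
Δ⁴: 48  48  48
Fourth differences constant at 48.
438 + 48 = 486;  2240 + 486 = 2726;  8461 + 2726 = 11187;  26302 + 11187 = 37489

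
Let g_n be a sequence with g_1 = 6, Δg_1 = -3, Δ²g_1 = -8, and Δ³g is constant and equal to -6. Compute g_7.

Build the table forward from the leading diagonal:
D3: -6, -6, -6, -6, -6, -6, -6
D2: -8, -14, -20, -26, -32, -38, -44
D1: -3, -11, -25, -45, -71, -103, -141
g: 6, 3, -8, -33, -78, -149, -252

-252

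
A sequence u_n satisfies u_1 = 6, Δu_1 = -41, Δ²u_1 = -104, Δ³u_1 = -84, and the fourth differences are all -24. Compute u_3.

Build the table forward from the leading diagonal:
Δ⁴: -24  -24  -24
Δ³: -84  -108  -132
Δ²: -104  -188  -296
Δ: -41  -145  -333
u: 6  -35  -180

-180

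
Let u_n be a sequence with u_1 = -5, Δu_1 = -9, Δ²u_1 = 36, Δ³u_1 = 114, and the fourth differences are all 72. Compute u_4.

Build the table forward from the leading diagonal:
Δ⁴: 72, 72, 72, 72
Δ³: 114, 186, 258, 330
Δ²: 36, 150, 336, 594
Δ: -9, 27, 177, 513
u: -5, -14, 13, 190

190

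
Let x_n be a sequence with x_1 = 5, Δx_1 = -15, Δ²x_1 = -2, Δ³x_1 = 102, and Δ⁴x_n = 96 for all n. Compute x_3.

-27

Build the table forward from the leading diagonal:
Δ⁴: 96  96  96
Δ³: 102  198  294
Δ²: -2  100  298
Δ: -15  -17  83
x: 5  -10  -27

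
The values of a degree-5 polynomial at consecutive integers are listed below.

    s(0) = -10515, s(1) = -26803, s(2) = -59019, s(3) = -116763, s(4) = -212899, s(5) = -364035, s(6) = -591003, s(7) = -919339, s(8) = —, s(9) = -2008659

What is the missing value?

Using the first 8 terms:
-16288  -32216  -57744  -96136  -151136  -226968  -328336
-15928  -25528  -38392  -55000  -75832  -101368
-9600  -12864  -16608  -20832  -25536
-3264  -3744  -4224  -4704
-480  -480  -480
Constant fifth difference = -480.
Extend forward: -4704 − 480 = -5184;  -25536 − 5184 = -30720;  -101368 − 30720 = -132088;  -328336 − 132088 = -460424;  -919339 − 460424 = -1379763

-1379763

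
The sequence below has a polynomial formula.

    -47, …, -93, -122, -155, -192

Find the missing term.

-68

Using the last 4 terms:
First differences: -29, -33, -37
Second differences: -4, -4
Constant second difference = -4.
Extend backward: -29 + 4 = -25;  -93 + 25 = -68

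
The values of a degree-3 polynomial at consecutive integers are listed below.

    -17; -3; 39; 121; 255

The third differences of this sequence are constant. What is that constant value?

12

D1: 14, 42, 82, 134
D2: 28, 40, 52
D3: 12, 12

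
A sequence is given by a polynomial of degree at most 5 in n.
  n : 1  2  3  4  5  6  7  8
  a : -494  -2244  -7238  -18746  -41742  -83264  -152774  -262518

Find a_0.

-62

D1: -1750  -4994  -11508  -22996  -41522  -69510  -109744
D2: -3244  -6514  -11488  -18526  -27988  -40234
D3: -3270  -4974  -7038  -9462  -12246
D4: -1704  -2064  -2424  -2784
D5: -360  -360  -360
The fifth differences are constant at -360.
Work back: -1704 + 360 = -1344;  -3270 + 1344 = -1926;  -3244 + 1926 = -1318;  -1750 + 1318 = -432;  -494 + 432 = -62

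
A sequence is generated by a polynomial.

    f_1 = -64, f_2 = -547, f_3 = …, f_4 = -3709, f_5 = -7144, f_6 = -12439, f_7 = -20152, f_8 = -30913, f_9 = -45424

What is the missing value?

-1648

Using the last 6 terms:
First differences: -3435  -5295  -7713  -10761  -14511
Second differences: -1860  -2418  -3048  -3750
Third differences: -558  -630  -702
Fourth differences: -72  -72
Constant fourth difference = -72.
Extend backward: -558 + 72 = -486;  -1860 + 486 = -1374;  -3435 + 1374 = -2061;  -3709 + 2061 = -1648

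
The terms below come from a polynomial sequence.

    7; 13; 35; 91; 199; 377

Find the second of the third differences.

18

First differences: 6, 22, 56, 108, 178
Second differences: 16, 34, 52, 70
Third differences: 18, 18, 18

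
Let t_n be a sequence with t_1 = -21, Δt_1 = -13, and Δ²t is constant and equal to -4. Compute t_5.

Build the table forward from the leading diagonal:
Second differences: -4, -4, -4, -4, -4
First differences: -13, -17, -21, -25, -29
t: -21, -34, -51, -72, -97

-97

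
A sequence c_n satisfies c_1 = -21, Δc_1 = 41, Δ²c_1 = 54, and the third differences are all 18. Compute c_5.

539

Build the table forward from the leading diagonal:
D3: 18, 18, 18, 18, 18
D2: 54, 72, 90, 108, 126
D1: 41, 95, 167, 257, 365
c: -21, 20, 115, 282, 539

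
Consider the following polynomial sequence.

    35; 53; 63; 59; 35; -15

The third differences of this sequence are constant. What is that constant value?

Δ: 18, 10, -4, -24, -50
Δ²: -8, -14, -20, -26
Δ³: -6, -6, -6

-6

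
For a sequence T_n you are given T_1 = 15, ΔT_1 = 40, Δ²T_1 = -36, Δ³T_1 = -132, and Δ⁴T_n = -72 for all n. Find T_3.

59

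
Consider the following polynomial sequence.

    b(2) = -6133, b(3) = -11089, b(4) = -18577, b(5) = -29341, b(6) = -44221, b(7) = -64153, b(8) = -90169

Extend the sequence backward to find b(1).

-3061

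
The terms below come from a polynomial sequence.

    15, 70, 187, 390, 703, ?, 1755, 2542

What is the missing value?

Using the first 5 terms:
First differences: 55  117  203  313
Second differences: 62  86  110
Third differences: 24  24
Constant third difference = 24.
Extend forward: 110 + 24 = 134;  313 + 134 = 447;  703 + 447 = 1150

1150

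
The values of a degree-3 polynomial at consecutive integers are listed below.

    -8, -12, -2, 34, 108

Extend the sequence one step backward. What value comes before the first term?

-2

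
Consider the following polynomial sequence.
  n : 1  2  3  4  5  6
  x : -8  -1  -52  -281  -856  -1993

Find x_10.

7 , -51 , -229 , -575 , -1137
-58 , -178 , -346 , -562
-120 , -168 , -216
-48 , -48
Fourth differences constant at -48.
-216 − 48 = -264;  -562 − 264 = -826;  -1137 − 826 = -1963;  -1993 − 1963 = -3956
-264 − 48 = -312;  -826 − 312 = -1138;  -1963 − 1138 = -3101;  -3956 − 3101 = -7057
-312 − 48 = -360;  -1138 − 360 = -1498;  -3101 − 1498 = -4599;  -7057 − 4599 = -11656
-360 − 48 = -408;  -1498 − 408 = -1906;  -4599 − 1906 = -6505;  -11656 − 6505 = -18161

-18161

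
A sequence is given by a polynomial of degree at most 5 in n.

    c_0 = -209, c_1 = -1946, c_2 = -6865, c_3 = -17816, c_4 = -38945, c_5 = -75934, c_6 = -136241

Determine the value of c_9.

-563330

Δ: -1737 , -4919 , -10951 , -21129 , -36989 , -60307
Δ²: -3182 , -6032 , -10178 , -15860 , -23318
Δ³: -2850 , -4146 , -5682 , -7458
Δ⁴: -1296 , -1536 , -1776
Δ⁵: -240 , -240
The fifth differences are constant (-240).
-1776 − 240 = -2016;  -7458 − 2016 = -9474;  -23318 − 9474 = -32792;  -60307 − 32792 = -93099;  -136241 − 93099 = -229340
-2016 − 240 = -2256;  -9474 − 2256 = -11730;  -32792 − 11730 = -44522;  -93099 − 44522 = -137621;  -229340 − 137621 = -366961
-2256 − 240 = -2496;  -11730 − 2496 = -14226;  -44522 − 14226 = -58748;  -137621 − 58748 = -196369;  -366961 − 196369 = -563330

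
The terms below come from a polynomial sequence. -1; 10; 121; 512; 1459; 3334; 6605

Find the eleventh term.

46369

D1: 11, 111, 391, 947, 1875, 3271
D2: 100, 280, 556, 928, 1396
D3: 180, 276, 372, 468
D4: 96, 96, 96
Constant fourth difference = 96, so extend:
468 + 96 = 564;  1396 + 564 = 1960;  3271 + 1960 = 5231;  6605 + 5231 = 11836
564 + 96 = 660;  1960 + 660 = 2620;  5231 + 2620 = 7851;  11836 + 7851 = 19687
660 + 96 = 756;  2620 + 756 = 3376;  7851 + 3376 = 11227;  19687 + 11227 = 30914
756 + 96 = 852;  3376 + 852 = 4228;  11227 + 4228 = 15455;  30914 + 15455 = 46369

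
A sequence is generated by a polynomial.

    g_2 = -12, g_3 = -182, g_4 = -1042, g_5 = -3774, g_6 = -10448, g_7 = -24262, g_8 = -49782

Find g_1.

-170, -860, -2732, -6674, -13814, -25520
-690, -1872, -3942, -7140, -11706
-1182, -2070, -3198, -4566
-888, -1128, -1368
-240, -240
The fifth differences are constant at -240.
Work back: -888 + 240 = -648;  -1182 + 648 = -534;  -690 + 534 = -156;  -170 + 156 = -14;  -12 + 14 = 2

2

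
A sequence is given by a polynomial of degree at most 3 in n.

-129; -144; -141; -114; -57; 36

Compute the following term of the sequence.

D1: -15, 3, 27, 57, 93
D2: 18, 24, 30, 36
D3: 6, 6, 6
Constant third difference = 6, so extend:
36 + 6 = 42;  93 + 42 = 135;  36 + 135 = 171

171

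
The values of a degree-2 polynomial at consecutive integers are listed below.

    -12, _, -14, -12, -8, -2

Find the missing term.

Using the last 4 terms:
First differences: 2, 4, 6
Second differences: 2, 2
Constant second difference = 2.
Extend backward: 2 − 2 = 0;  -14 + 0 = -14

-14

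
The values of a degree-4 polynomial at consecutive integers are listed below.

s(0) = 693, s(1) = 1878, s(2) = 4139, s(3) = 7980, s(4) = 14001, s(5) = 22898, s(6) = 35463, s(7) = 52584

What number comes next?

D1: 1185  2261  3841  6021  8897  12565  17121
D2: 1076  1580  2180  2876  3668  4556
D3: 504  600  696  792  888
D4: 96  96  96  96
The fourth differences are constant (96).
888 + 96 = 984;  4556 + 984 = 5540;  17121 + 5540 = 22661;  52584 + 22661 = 75245

75245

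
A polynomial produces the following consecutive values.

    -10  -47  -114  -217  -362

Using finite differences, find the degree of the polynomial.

3

-37, -67, -103, -145
-30, -36, -42
-6, -6
The third differences are constant, so the polynomial has degree 3.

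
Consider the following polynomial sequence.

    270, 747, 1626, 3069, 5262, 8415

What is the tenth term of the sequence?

477, 879, 1443, 2193, 3153
402, 564, 750, 960
162, 186, 210
24, 24
Constant fourth difference = 24, so extend:
210 + 24 = 234;  960 + 234 = 1194;  3153 + 1194 = 4347;  8415 + 4347 = 12762
234 + 24 = 258;  1194 + 258 = 1452;  4347 + 1452 = 5799;  12762 + 5799 = 18561
258 + 24 = 282;  1452 + 282 = 1734;  5799 + 1734 = 7533;  18561 + 7533 = 26094
282 + 24 = 306;  1734 + 306 = 2040;  7533 + 2040 = 9573;  26094 + 9573 = 35667

35667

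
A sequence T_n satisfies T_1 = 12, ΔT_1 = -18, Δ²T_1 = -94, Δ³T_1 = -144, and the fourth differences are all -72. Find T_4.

-468

Build the table forward from the leading diagonal:
D4: -72  -72  -72  -72
D3: -144  -216  -288  -360
D2: -94  -238  -454  -742
D1: -18  -112  -350  -804
T: 12  -6  -118  -468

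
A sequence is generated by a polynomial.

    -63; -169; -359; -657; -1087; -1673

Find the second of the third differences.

-24

Δ: -106, -190, -298, -430, -586
Δ²: -84, -108, -132, -156
Δ³: -24, -24, -24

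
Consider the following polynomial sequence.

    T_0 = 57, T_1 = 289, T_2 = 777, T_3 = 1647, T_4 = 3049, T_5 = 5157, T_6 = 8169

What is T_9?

24969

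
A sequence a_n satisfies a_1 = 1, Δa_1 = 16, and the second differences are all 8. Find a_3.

Build the table forward from the leading diagonal:
D2: 8, 8, 8
D1: 16, 24, 32
a: 1, 17, 41

41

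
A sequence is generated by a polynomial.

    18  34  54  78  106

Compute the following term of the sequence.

138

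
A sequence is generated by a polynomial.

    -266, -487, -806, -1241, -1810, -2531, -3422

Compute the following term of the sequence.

First differences: -221 , -319 , -435 , -569 , -721 , -891
Second differences: -98 , -116 , -134 , -152 , -170
Third differences: -18 , -18 , -18 , -18
The third differences are constant (-18).
-170 − 18 = -188;  -891 − 188 = -1079;  -3422 − 1079 = -4501

-4501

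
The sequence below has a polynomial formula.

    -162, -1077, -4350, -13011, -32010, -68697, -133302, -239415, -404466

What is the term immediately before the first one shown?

D1: -915  -3273  -8661  -18999  -36687  -64605  -106113  -165051
D2: -2358  -5388  -10338  -17688  -27918  -41508  -58938
D3: -3030  -4950  -7350  -10230  -13590  -17430
D4: -1920  -2400  -2880  -3360  -3840
D5: -480  -480  -480  -480
The fifth differences are constant at -480.
Work back: -1920 + 480 = -1440;  -3030 + 1440 = -1590;  -2358 + 1590 = -768;  -915 + 768 = -147;  -162 + 147 = -15

-15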